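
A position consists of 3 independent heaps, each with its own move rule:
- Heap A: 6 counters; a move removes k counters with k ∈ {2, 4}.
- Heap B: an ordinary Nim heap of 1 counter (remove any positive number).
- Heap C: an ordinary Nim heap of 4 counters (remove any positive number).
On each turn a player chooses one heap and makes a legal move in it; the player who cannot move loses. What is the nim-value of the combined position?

5

Build the Grundy sequence for heap A with g(k) = mex{g(k−s) : s ∈ {2, 4}, s ≤ k}:
k:     0  1  2  3  4  5  6
g(k):  0  0  1  1  2  2  0
So g(6) = 0.
Heap B is a plain Nim heap of size 1, so its Grundy value is 1.
Heap C is a plain Nim heap of size 4, so its Grundy value is 4.
The value of a disjunctive sum is the nim-sum of the parts.
Combined value = 0 XOR 1 XOR 4 = 5.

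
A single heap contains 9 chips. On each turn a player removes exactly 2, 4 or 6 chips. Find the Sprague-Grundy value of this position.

Grundy values for subtraction set {2, 4, 6}:
k:     0  1  2  3  4  5  6  7  8  9
g(k):  0  0  1  1  2  2  3  3  0  0
So g(9) = 0.

0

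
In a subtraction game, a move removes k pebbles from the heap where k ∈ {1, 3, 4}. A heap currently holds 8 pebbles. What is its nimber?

1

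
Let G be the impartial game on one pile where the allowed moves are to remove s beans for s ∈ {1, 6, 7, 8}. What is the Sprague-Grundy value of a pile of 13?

0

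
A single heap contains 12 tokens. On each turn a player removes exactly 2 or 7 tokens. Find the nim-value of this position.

Grundy values for subtraction set {2, 7}:
g(0) = mex{} = 0
g(1) = mex{} = 0
g(2) = mex{0} = 1
g(3) = mex{0} = 1
g(4) = mex{1} = 0
g(5) = mex{1} = 0
g(6) = mex{0} = 1
g(7) = mex{0} = 1
g(8) = mex{0,1} = 2
g(9) = mex{1} = 0
g(10) = mex{1,2} = 0
g(11) = mex{0} = 1
g(12) = mex{0} = 1
So g(12) = 1.

1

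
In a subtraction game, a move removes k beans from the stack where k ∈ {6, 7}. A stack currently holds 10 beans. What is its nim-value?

Compute g(0), g(1), … for moves {6, 7}:
k:     0  1  2  3  4  5  6  7  8  9 10
g(k):  0  0  0  0  0  0  1  1  1  1  1
So g(10) = 1.

1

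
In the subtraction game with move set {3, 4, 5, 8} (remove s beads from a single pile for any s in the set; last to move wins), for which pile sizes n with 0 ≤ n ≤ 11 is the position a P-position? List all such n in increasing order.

Grundy values for subtraction set {3, 4, 5, 8}:
g(0) = mex{} = 0
g(1) = mex{} = 0
g(2) = mex{} = 0
g(3) = mex{0} = 1
g(4) = mex{0} = 1
g(5) = mex{0} = 1
g(6) = mex{0,1} = 2
g(7) = mex{0,1} = 2
g(8) = mex{0,1} = 2
g(9) = mex{0,1,2} = 3
g(10) = mex{0,1,2} = 3
g(11) = mex{1,2} = 0
The P-positions (g = 0) in 0..11 are 0, 1, 2, 11.

0, 1, 2, 11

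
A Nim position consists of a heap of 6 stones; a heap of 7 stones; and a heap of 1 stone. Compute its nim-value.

Compute the nim-sum pairwise:
6 ^ 7 = 1
1 ^ 1 = 0

0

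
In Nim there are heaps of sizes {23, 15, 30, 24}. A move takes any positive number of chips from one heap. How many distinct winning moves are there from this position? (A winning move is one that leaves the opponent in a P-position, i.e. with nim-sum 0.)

3

Nim-sum: 23 XOR 15 XOR 30 XOR 24 = 30.
The overall nim-sum is X = 30. A heap of size p has a winning move iff p XOR X < p (reduce it to p XOR X).
  23: 23 XOR 30 = 9 < 23 — winning move (to 9).
  15: 15 XOR 30 = 17 ≥ 15 — no move.
  30: 30 XOR 30 = 0 < 30 — winning move (to 0).
  24: 24 XOR 30 = 6 < 24 — winning move (to 6).
That gives 3 winning moves.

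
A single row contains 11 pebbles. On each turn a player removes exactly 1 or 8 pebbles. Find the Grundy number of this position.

Grundy values for subtraction set {1, 8}:
k:     0  1  2  3  4  5  6  7  8  9 10 11
g(k):  0  1  0  1  0  1  0  1  2  0  1  0
So g(11) = 0.

0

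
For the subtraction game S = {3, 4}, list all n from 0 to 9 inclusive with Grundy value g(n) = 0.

0, 1, 2, 7, 8, 9

Grundy values for subtraction set {3, 4}:
k:     0  1  2  3  4  5  6  7  8  9
g(k):  0  0  0  1  1  1  2  0  0  0
The P-positions (g = 0) in 0..9 are 0, 1, 2, 7, 8, 9.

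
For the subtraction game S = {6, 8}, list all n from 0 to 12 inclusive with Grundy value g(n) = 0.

0, 1, 2, 3, 4, 5

Grundy values for subtraction set {6, 8}:
k:     0  1  2  3  4  5  6  7  8  9 10 11 12
g(k):  0  0  0  0  0  0  1  1  1  1  1  1  2
The P-positions (g = 0) in 0..12 are 0, 1, 2, 3, 4, 5.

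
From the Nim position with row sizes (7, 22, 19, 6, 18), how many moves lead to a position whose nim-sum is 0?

Nim-sum: 7 ^ 22 ^ 19 ^ 6 ^ 18 = 22.
The overall nim-sum is X = 22. A row of size p has a winning move iff p XOR X < p (reduce it to p XOR X).
  7: 7 XOR 22 = 17 ≥ 7 — no move.
  22: 22 XOR 22 = 0 < 22 — winning move (to 0).
  19: 19 XOR 22 = 5 < 19 — winning move (to 5).
  6: 6 XOR 22 = 16 ≥ 6 — no move.
  18: 18 XOR 22 = 4 < 18 — winning move (to 4).
That gives 3 winning moves.

3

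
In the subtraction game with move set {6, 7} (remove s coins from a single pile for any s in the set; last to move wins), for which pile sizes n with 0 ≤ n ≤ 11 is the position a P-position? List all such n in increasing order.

0, 1, 2, 3, 4, 5

Compute g(0), g(1), … for moves {6, 7}:
g(0) = mex{} = 0
g(1) = mex{} = 0
g(2) = mex{} = 0
g(3) = mex{} = 0
g(4) = mex{} = 0
g(5) = mex{} = 0
g(6) = mex{0} = 1
g(7) = mex{0} = 1
g(8) = mex{0} = 1
g(9) = mex{0} = 1
g(10) = mex{0} = 1
g(11) = mex{0} = 1
The P-positions (g = 0) in 0..11 are 0, 1, 2, 3, 4, 5.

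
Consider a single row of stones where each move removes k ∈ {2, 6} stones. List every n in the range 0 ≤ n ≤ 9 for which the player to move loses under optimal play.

0, 1, 4, 5, 8, 9

Grundy values for subtraction set {2, 6}:
g(0) = mex{} = 0
g(1) = mex{} = 0
g(2) = mex{0} = 1
g(3) = mex{0} = 1
g(4) = mex{1} = 0
g(5) = mex{1} = 0
g(6) = mex{0} = 1
g(7) = mex{0} = 1
g(8) = mex{1} = 0
g(9) = mex{1} = 0
The P-positions (g = 0) in 0..9 are 0, 1, 4, 5, 8, 9.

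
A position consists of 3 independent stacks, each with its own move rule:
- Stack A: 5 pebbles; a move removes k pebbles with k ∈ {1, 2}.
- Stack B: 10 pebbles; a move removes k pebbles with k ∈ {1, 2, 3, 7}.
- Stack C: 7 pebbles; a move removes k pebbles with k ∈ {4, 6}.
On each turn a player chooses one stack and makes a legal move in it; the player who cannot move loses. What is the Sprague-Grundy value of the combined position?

For stack A, compute g(0), g(1), … with moves {1, 2}:
k:     0  1  2  3  4  5
g(k):  0  1  2  0  1  2
So g(5) = 2.
Grundy values for stack B (subtraction set {1, 2, 3, 7}):
g(0) = mex{} = 0
g(1) = mex{0} = 1
g(2) = mex{0,1} = 2
g(3) = mex{0,1,2} = 3
g(4) = mex{1,2,3} = 0
g(5) = mex{0,2,3} = 1
g(6) = mex{0,1,3} = 2
g(7) = mex{0,1,2} = 3
g(8) = mex{1,2,3} = 0
g(9) = mex{0,2,3} = 1
g(10) = mex{0,1,3} = 2
So g(10) = 2.
Build the Grundy sequence for stack C with g(k) = mex{g(k−s) : s ∈ {4, 6}, s ≤ k}:
g(0) = mex{} = 0
g(1) = mex{} = 0
g(2) = mex{} = 0
g(3) = mex{} = 0
g(4) = mex{0} = 1
g(5) = mex{0} = 1
g(6) = mex{0} = 1
g(7) = mex{0} = 1
So g(7) = 1.
By the Sprague-Grundy theorem, the Grundy value of a sum of independent games is the XOR of the component values.
Combined value = 2 ⊕ 2 ⊕ 1 = 1.

1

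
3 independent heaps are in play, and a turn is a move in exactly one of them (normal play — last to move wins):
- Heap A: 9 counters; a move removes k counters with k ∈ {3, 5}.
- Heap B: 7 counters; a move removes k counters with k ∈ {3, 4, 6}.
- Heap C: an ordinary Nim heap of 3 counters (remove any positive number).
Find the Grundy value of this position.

1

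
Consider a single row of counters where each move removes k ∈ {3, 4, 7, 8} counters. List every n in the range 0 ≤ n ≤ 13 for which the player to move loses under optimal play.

0, 1, 2, 11, 12, 13

Build the Grundy sequence with g(k) = mex{g(k−s) : s ∈ {3, 4, 7, 8}, s ≤ k}:
g(0) = mex{} = 0
g(1) = mex{} = 0
g(2) = mex{} = 0
g(3) = mex{0} = 1
g(4) = mex{0} = 1
g(5) = mex{0} = 1
g(6) = mex{0,1} = 2
g(7) = mex{0,1} = 2
g(8) = mex{0,1} = 2
g(9) = mex{0,1,2} = 3
g(10) = mex{0,1,2} = 3
g(11) = mex{1,2} = 0
g(12) = mex{1,2,3} = 0
g(13) = mex{1,2,3} = 0
The P-positions (g = 0) in 0..13 are 0, 1, 2, 11, 12, 13.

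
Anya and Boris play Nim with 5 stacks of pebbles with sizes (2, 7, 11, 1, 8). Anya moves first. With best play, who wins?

Nim-sum: 2 ⊕ 7 ⊕ 11 ⊕ 1 ⊕ 8 = 7.
The nim-sum is 7 ≠ 0, so this is an N-position: the player to move can win; Anya has a winning move.

Anya wins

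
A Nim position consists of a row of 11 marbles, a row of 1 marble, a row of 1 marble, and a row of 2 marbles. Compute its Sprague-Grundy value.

9

Nim-sum: 11 ^ 1 ^ 1 ^ 2 = 9.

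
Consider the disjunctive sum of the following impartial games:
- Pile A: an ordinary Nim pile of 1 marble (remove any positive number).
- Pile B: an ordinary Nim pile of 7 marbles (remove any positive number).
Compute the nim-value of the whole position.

Pile A is a plain Nim pile of size 1, so its Grundy value is 1.
Pile B is a plain Nim pile of size 7, so its Grundy value is 7.
By the Sprague-Grundy theorem, the Grundy value of a sum of independent games is the XOR of the component values.
Combined value = 1 XOR 7 = 6.

6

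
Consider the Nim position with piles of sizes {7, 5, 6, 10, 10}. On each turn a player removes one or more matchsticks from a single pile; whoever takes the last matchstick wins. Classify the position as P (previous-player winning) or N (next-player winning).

In binary:
  0111  (7)
  0101  (5)
  0110  (6)
  1010  (10)
  1010  (10)
  ----
  0100  (4)
The nim-sum is 4 ≠ 0, so this is an N-position: the player to move can win.

N-position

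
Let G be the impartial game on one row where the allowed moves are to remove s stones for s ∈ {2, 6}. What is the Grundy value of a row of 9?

0

Grundy values for subtraction set {2, 6}:
g(0) = mex{} = 0
g(1) = mex{} = 0
g(2) = mex{0} = 1
g(3) = mex{0} = 1
g(4) = mex{1} = 0
g(5) = mex{1} = 0
g(6) = mex{0} = 1
g(7) = mex{0} = 1
g(8) = mex{1} = 0
g(9) = mex{1} = 0
So g(9) = 0.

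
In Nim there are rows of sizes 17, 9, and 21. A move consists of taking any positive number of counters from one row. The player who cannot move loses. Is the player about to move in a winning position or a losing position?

Winning position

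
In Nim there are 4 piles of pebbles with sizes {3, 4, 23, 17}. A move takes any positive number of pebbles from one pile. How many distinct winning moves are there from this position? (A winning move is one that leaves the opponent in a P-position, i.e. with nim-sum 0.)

Nim-sum: 3 ⊕ 4 ⊕ 23 ⊕ 17 = 1.
The overall nim-sum is X = 1. A pile of size p has a winning move iff p XOR X < p (reduce it to p XOR X).
  3: 3 XOR 1 = 2 < 3 — winning move (to 2).
  4: 4 XOR 1 = 5 ≥ 4 — no move.
  23: 23 XOR 1 = 22 < 23 — winning move (to 22).
  17: 17 XOR 1 = 16 < 17 — winning move (to 16).
That gives 3 winning moves.

3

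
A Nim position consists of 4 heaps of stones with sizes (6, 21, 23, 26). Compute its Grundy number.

Compute the nim-sum pairwise:
6 ^ 21 = 19
19 ^ 23 = 4
4 ^ 26 = 30

30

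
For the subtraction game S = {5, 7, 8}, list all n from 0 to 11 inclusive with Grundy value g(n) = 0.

0, 1, 2, 3, 4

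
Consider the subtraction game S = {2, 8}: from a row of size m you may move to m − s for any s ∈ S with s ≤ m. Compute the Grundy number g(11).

Compute g(0), g(1), … for moves {2, 8}:
k:     0  1  2  3  4  5  6  7  8  9 10 11
g(k):  0  0  1  1  0  0  1  1  2  2  0  0
So g(11) = 0.

0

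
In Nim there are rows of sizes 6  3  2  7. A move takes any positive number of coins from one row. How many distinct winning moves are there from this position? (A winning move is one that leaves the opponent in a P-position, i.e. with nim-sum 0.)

In binary:
  110  (6)
  011  (3)
  010  (2)
  111  (7)
  ---
  000  (0)
The nim-sum is already 0, so every move leaves a nonzero nim-sum — there are no winning moves.

0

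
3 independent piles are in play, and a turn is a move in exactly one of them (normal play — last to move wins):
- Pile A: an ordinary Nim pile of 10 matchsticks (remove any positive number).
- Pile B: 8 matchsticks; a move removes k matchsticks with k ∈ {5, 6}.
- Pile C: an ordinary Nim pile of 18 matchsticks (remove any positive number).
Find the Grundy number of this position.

Pile A is a plain Nim pile of size 10, so its Grundy value is 10.
Build the Grundy sequence for pile B with g(k) = mex{g(k−s) : s ∈ {5, 6}, s ≤ k}:
g(0) = mex{} = 0
g(1) = mex{} = 0
g(2) = mex{} = 0
g(3) = mex{} = 0
g(4) = mex{} = 0
g(5) = mex{0} = 1
g(6) = mex{0} = 1
g(7) = mex{0} = 1
g(8) = mex{0} = 1
So g(8) = 1.
Pile C is a plain Nim pile of size 18, so its Grundy value is 18.
The value of a disjunctive sum is the nim-sum of the parts.
Combined value = 10 ⊕ 1 ⊕ 18 = 25.

25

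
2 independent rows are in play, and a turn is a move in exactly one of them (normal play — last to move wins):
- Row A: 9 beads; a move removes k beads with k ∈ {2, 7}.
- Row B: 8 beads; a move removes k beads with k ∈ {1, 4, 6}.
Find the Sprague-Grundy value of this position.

1

Build the Grundy sequence for row A with g(k) = mex{g(k−s) : s ∈ {2, 7}, s ≤ k}:
k:     0  1  2  3  4  5  6  7  8  9
g(k):  0  0  1  1  0  0  1  1  2  0
So g(9) = 0.
Build the Grundy sequence for row B with g(k) = mex{g(k−s) : s ∈ {1, 4, 6}, s ≤ k}:
k:     0  1  2  3  4  5  6  7  8
g(k):  0  1  0  1  2  0  1  0  1
So g(8) = 1.
By the Sprague-Grundy theorem, the Grundy value of a sum of independent games is the XOR of the component values.
Combined value = 0 ⊕ 1 = 1.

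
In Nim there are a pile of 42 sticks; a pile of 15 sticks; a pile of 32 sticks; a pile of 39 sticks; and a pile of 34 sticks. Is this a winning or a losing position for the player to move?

Write each in binary and XOR column by column:
  101010  (42)
  001111  (15)
  100000  (32)
  100111  (39)
  100010  (34)
  ------
  000000  (0)
The nim-sum is 0, so this is a P-position: the player to move is in a losing position under optimal play.

Losing position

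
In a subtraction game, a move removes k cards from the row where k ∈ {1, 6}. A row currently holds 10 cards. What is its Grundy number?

1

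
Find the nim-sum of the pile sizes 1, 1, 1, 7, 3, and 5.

Compute the nim-sum pairwise:
1 ⊕ 1 = 0
0 ⊕ 1 = 1
1 ⊕ 7 = 6
6 ⊕ 3 = 5
5 ⊕ 5 = 0

0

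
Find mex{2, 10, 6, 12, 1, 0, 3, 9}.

The values 0, 1, 2, 3 are all present; 4 is the first non-negative integer missing from the set.

4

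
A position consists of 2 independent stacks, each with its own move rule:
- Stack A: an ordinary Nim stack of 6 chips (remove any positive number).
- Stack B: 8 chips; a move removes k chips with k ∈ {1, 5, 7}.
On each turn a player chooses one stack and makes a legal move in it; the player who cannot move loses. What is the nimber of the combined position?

6

Stack A is a plain Nim stack of size 6, so its Grundy value is 6.
Grundy values for stack B (subtraction set {1, 5, 7}):
k:     0  1  2  3  4  5  6  7  8
g(k):  0  1  0  1  0  1  0  1  0
So g(8) = 0.
By the Sprague-Grundy theorem, the Grundy value of a sum of independent games is the XOR of the component values.
Combined value = 6 XOR 0 = 6.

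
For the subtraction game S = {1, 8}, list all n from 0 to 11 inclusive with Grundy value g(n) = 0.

0, 2, 4, 6, 9, 11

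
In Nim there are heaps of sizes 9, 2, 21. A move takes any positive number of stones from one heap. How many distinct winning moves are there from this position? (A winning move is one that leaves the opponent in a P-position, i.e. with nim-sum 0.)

In binary:
  01001  (9)
  00010  (2)
  10101  (21)
  -----
  11110  (30)
The overall nim-sum is X = 30. A heap of size p has a winning move iff p XOR X < p (reduce it to p XOR X).
  9: 9 XOR 30 = 23 ≥ 9 — no move.
  2: 2 XOR 30 = 28 ≥ 2 — no move.
  21: 21 XOR 30 = 11 < 21 — winning move (to 11).
That gives 1 winning move.

1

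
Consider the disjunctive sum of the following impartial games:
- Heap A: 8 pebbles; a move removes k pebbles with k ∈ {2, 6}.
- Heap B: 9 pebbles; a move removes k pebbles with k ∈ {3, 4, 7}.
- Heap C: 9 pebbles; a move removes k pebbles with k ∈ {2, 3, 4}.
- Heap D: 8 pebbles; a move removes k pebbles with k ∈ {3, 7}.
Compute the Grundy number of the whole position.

Build the Grundy sequence for heap A with g(k) = mex{g(k−s) : s ∈ {2, 6}, s ≤ k}:
k:     0  1  2  3  4  5  6  7  8
g(k):  0  0  1  1  0  0  1  1  0
So g(8) = 0.
Build the Grundy sequence for heap B with g(k) = mex{g(k−s) : s ∈ {3, 4, 7}, s ≤ k}:
k:     0  1  2  3  4  5  6  7  8  9
g(k):  0  0  0  1  1  1  2  2  2  3
So g(9) = 3.
Build the Grundy sequence for heap C with g(k) = mex{g(k−s) : s ∈ {2, 3, 4}, s ≤ k}:
g(0) = mex{} = 0
g(1) = mex{} = 0
g(2) = mex{0} = 1
g(3) = mex{0} = 1
g(4) = mex{0,1} = 2
g(5) = mex{0,1} = 2
g(6) = mex{1,2} = 0
g(7) = mex{1,2} = 0
g(8) = mex{0,2} = 1
g(9) = mex{0,2} = 1
So g(9) = 1.
For heap D, compute g(0), g(1), … with moves {3, 7}:
k:     0  1  2  3  4  5  6  7  8
g(k):  0  0  0  1  1  1  0  2  2
So g(8) = 2.
The value of a disjunctive sum is the nim-sum of the parts.
Combined value = 0 ⊕ 3 ⊕ 1 ⊕ 2 = 0.

0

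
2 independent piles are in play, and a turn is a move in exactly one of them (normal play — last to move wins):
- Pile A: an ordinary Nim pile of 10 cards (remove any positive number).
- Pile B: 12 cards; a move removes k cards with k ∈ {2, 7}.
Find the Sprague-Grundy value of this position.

Pile A is a plain Nim pile of size 10, so its Grundy value is 10.
Build the Grundy sequence for pile B with g(k) = mex{g(k−s) : s ∈ {2, 7}, s ≤ k}:
g(0) = mex{} = 0
g(1) = mex{} = 0
g(2) = mex{0} = 1
g(3) = mex{0} = 1
g(4) = mex{1} = 0
g(5) = mex{1} = 0
g(6) = mex{0} = 1
g(7) = mex{0} = 1
g(8) = mex{0,1} = 2
g(9) = mex{1} = 0
g(10) = mex{1,2} = 0
g(11) = mex{0} = 1
g(12) = mex{0} = 1
So g(12) = 1.
The value of a disjunctive sum is the nim-sum of the parts.
Combined value = 10 XOR 1 = 11.

11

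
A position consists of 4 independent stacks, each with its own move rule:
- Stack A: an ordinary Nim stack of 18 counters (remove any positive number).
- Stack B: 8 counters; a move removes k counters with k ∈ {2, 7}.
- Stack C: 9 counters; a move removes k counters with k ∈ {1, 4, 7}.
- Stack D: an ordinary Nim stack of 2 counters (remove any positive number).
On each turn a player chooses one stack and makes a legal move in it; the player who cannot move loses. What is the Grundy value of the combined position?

19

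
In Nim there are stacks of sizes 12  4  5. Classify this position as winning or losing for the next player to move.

Nim-sum: 12 ⊕ 4 ⊕ 5 = 13.
The nim-sum is 13 ≠ 0, so this is an N-position: the player to move can win.

Winning position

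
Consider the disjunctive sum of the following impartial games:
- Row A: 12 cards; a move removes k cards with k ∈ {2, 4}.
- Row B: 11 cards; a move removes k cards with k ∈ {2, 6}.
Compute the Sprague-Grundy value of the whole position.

1

Grundy values for row A (subtraction set {2, 4}):
k:     0  1  2  3  4  5  6  7  8  9 10 11 12
g(k):  0  0  1  1  2  2  0  0  1  1  2  2  0
So g(12) = 0.
Build the Grundy sequence for row B with g(k) = mex{g(k−s) : s ∈ {2, 6}, s ≤ k}:
k:     0  1  2  3  4  5  6  7  8  9 10 11
g(k):  0  0  1  1  0  0  1  1  0  0  1  1
So g(11) = 1.
The value of a disjunctive sum is the nim-sum of the parts.
Combined value = 0 XOR 1 = 1.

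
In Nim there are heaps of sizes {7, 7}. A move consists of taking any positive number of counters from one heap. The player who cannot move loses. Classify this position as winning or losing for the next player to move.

Compute the nim-sum pairwise:
7 ⊕ 7 = 0
The nim-sum is 0, so this is a P-position: the player to move is in a losing position under optimal play.

Losing position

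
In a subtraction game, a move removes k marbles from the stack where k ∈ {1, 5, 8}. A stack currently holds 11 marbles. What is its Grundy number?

3

Compute g(0), g(1), … for moves {1, 5, 8}:
k:     0  1  2  3  4  5  6  7  8  9 10 11
g(k):  0  1  0  1  0  1  0  1  2  3  2  3
So g(11) = 3.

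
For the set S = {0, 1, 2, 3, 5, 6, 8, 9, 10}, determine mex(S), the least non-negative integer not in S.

The values 0, 1, 2, 3 are all present; 4 is the first non-negative integer missing from the set.

4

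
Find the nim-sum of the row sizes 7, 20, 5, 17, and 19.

20

Compute the nim-sum pairwise:
7 ⊕ 20 = 19
19 ⊕ 5 = 22
22 ⊕ 17 = 7
7 ⊕ 19 = 20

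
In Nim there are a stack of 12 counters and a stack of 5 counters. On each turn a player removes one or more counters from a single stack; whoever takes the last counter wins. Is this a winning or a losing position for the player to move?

Winning position

Compute the nim-sum pairwise:
12 ^ 5 = 9
The nim-sum is 9 ≠ 0, so this is an N-position: the player to move can win.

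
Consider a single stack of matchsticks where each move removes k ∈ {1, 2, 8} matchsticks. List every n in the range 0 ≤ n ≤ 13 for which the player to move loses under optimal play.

Build the Grundy sequence with g(k) = mex{g(k−s) : s ∈ {1, 2, 8}, s ≤ k}:
k:     0  1  2  3  4  5  6  7  8  9 10 11 12 13
g(k):  0  1  2  0  1  2  0  1  2  0  1  2  0  1
The P-positions (g = 0) in 0..13 are 0, 3, 6, 9, 12.

0, 3, 6, 9, 12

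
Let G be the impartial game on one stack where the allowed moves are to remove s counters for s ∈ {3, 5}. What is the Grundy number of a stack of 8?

Build the Grundy sequence with g(k) = mex{g(k−s) : s ∈ {3, 5}, s ≤ k}:
g(0) = mex{} = 0
g(1) = mex{} = 0
g(2) = mex{} = 0
g(3) = mex{0} = 1
g(4) = mex{0} = 1
g(5) = mex{0} = 1
g(6) = mex{0,1} = 2
g(7) = mex{0,1} = 2
g(8) = mex{1} = 0
So g(8) = 0.

0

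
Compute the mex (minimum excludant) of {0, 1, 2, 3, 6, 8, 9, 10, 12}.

4

The values 0, 1, 2, 3 are all present; 4 is the first non-negative integer missing from the set.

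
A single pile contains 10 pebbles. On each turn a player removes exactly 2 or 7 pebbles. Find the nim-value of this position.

0

Compute g(0), g(1), … for moves {2, 7}:
g(0) = mex{} = 0
g(1) = mex{} = 0
g(2) = mex{0} = 1
g(3) = mex{0} = 1
g(4) = mex{1} = 0
g(5) = mex{1} = 0
g(6) = mex{0} = 1
g(7) = mex{0} = 1
g(8) = mex{0,1} = 2
g(9) = mex{1} = 0
g(10) = mex{1,2} = 0
So g(10) = 0.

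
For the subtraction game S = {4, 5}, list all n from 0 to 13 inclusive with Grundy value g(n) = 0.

Grundy values for subtraction set {4, 5}:
k:     0  1  2  3  4  5  6  7  8  9 10 11 12 13
g(k):  0  0  0  0  1  1  1  1  2  0  0  0  0  1
The P-positions (g = 0) in 0..13 are 0, 1, 2, 3, 9, 10, 11, 12.

0, 1, 2, 3, 9, 10, 11, 12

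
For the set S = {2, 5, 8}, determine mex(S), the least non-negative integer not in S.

0 is not in the set, so the mex is 0.

0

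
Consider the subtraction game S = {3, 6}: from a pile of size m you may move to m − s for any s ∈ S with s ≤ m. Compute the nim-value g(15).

2

Build the Grundy sequence with g(k) = mex{g(k−s) : s ∈ {3, 6}, s ≤ k}:
k:     0  1  2  3  4  5  6  7  8  9 10 11 12 13 14 15
g(k):  0  0  0  1  1  1  2  2  2  0  0  0  1  1  1  2
So g(15) = 2.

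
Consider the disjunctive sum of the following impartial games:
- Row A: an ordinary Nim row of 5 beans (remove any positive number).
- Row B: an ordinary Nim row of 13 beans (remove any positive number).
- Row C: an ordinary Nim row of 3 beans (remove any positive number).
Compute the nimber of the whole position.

Row A is a plain Nim row of size 5, so its Grundy value is 5.
Row B is a plain Nim row of size 13, so its Grundy value is 13.
Row C is a plain Nim row of size 3, so its Grundy value is 3.
By the Sprague-Grundy theorem, the Grundy value of a sum of independent games is the XOR of the component values.
Combined value = 5 XOR 13 XOR 3 = 11.

11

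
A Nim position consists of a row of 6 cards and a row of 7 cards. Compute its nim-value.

Compute the nim-sum pairwise:
6 ^ 7 = 1

1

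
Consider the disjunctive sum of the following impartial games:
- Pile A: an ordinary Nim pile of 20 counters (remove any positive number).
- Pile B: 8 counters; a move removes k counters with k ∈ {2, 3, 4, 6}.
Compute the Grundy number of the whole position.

Pile A is a plain Nim pile of size 20, so its Grundy value is 20.
Build the Grundy sequence for pile B with g(k) = mex{g(k−s) : s ∈ {2, 3, 4, 6}, s ≤ k}:
k:     0  1  2  3  4  5  6  7  8
g(k):  0  0  1  1  2  2  3  3  0
So g(8) = 0.
By the Sprague-Grundy theorem, the Grundy value of a sum of independent games is the XOR of the component values.
Combined value = 20 ⊕ 0 = 20.

20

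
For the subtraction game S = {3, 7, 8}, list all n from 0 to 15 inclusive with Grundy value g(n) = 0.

0, 1, 2, 6, 11, 12

Build the Grundy sequence with g(k) = mex{g(k−s) : s ∈ {3, 7, 8}, s ≤ k}:
k:     0  1  2  3  4  5  6  7  8  9 10 11 12 13 14 15
g(k):  0  0  0  1  1  1  0  2  2  1  3  0  0  2  1  1
The P-positions (g = 0) in 0..15 are 0, 1, 2, 6, 11, 12.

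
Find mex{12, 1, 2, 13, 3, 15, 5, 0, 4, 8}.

The values 0, 1, 2, 3, 4, 5 are all present; 6 is the first non-negative integer missing from the set.

6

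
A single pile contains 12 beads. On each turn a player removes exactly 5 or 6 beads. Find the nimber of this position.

Build the Grundy sequence with g(k) = mex{g(k−s) : s ∈ {5, 6}, s ≤ k}:
g(0) = mex{} = 0
g(1) = mex{} = 0
g(2) = mex{} = 0
g(3) = mex{} = 0
g(4) = mex{} = 0
g(5) = mex{0} = 1
g(6) = mex{0} = 1
g(7) = mex{0} = 1
g(8) = mex{0} = 1
g(9) = mex{0} = 1
g(10) = mex{0,1} = 2
g(11) = mex{1} = 0
g(12) = mex{1} = 0
So g(12) = 0.

0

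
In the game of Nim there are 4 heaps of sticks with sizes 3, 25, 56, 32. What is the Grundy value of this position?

2

Nim-sum: 3 XOR 25 XOR 56 XOR 32 = 2.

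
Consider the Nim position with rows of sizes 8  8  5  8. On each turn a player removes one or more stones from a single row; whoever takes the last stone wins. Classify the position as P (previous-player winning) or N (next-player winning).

Compute the nim-sum pairwise:
8 ^ 8 = 0
0 ^ 5 = 5
5 ^ 8 = 13
The nim-sum is 13 ≠ 0, so this is an N-position: the player to move can win.

N-position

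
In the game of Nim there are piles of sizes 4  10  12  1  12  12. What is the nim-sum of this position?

3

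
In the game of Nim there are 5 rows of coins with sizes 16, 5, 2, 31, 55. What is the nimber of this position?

63

Nim-sum: 16 XOR 5 XOR 2 XOR 31 XOR 55 = 63.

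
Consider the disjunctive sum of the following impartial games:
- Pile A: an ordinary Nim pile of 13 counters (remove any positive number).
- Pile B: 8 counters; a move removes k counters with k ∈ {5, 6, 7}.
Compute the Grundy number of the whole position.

12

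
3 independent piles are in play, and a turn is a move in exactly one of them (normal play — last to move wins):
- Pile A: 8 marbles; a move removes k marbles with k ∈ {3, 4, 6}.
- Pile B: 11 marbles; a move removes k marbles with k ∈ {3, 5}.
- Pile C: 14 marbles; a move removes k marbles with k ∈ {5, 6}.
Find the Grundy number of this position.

3

Build the Grundy sequence for pile A with g(k) = mex{g(k−s) : s ∈ {3, 4, 6}, s ≤ k}:
k:     0  1  2  3  4  5  6  7  8
g(k):  0  0  0  1  1  1  2  2  2
So g(8) = 2.
For pile B, compute g(0), g(1), … with moves {3, 5}:
k:     0  1  2  3  4  5  6  7  8  9 10 11
g(k):  0  0  0  1  1  1  2  2  0  0  0  1
So g(11) = 1.
For pile C, compute g(0), g(1), … with moves {5, 6}:
k:     0  1  2  3  4  5  6  7  8  9 10 11 12 13 14
g(k):  0  0  0  0  0  1  1  1  1  1  2  0  0  0  0
So g(14) = 0.
By the Sprague-Grundy theorem, the Grundy value of a sum of independent games is the XOR of the component values.
Combined value = 2 XOR 1 XOR 0 = 3.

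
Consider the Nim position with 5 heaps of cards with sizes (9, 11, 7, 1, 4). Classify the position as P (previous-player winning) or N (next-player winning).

Nim-sum: 9 ⊕ 11 ⊕ 7 ⊕ 1 ⊕ 4 = 0.
The nim-sum is 0, so this is a P-position: the player to move is in a losing position under optimal play.

P-position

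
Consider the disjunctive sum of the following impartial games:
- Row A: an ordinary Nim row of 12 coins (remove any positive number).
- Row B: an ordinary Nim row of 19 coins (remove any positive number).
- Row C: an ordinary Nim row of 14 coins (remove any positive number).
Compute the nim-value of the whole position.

Row A is a plain Nim row of size 12, so its Grundy value is 12.
Row B is a plain Nim row of size 19, so its Grundy value is 19.
Row C is a plain Nim row of size 14, so its Grundy value is 14.
The value of a disjunctive sum is the nim-sum of the parts.
Combined value = 12 ⊕ 19 ⊕ 14 = 17.

17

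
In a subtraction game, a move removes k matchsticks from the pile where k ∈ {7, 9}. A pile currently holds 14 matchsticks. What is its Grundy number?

2

Build the Grundy sequence with g(k) = mex{g(k−s) : s ∈ {7, 9}, s ≤ k}:
k:     0  1  2  3  4  5  6  7  8  9 10 11 12 13 14
g(k):  0  0  0  0  0  0  0  1  1  1  1  1  1  1  2
So g(14) = 2.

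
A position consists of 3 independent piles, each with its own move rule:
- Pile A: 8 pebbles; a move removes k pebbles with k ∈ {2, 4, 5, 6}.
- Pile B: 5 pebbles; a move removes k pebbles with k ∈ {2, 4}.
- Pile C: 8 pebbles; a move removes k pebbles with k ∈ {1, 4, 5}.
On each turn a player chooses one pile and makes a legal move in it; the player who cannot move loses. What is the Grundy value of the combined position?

Build the Grundy sequence for pile A with g(k) = mex{g(k−s) : s ∈ {2, 4, 5, 6}, s ≤ k}:
k:     0  1  2  3  4  5  6  7  8
g(k):  0  0  1  1  2  2  3  3  0
So g(8) = 0.
For pile B, compute g(0), g(1), … with moves {2, 4}:
g(0) = mex{} = 0
g(1) = mex{} = 0
g(2) = mex{0} = 1
g(3) = mex{0} = 1
g(4) = mex{0,1} = 2
g(5) = mex{0,1} = 2
So g(5) = 2.
Build the Grundy sequence for pile C with g(k) = mex{g(k−s) : s ∈ {1, 4, 5}, s ≤ k}:
g(0) = mex{} = 0
g(1) = mex{0} = 1
g(2) = mex{1} = 0
g(3) = mex{0} = 1
g(4) = mex{0,1} = 2
g(5) = mex{0,1,2} = 3
g(6) = mex{0,1,3} = 2
g(7) = mex{0,1,2} = 3
g(8) = mex{1,2,3} = 0
So g(8) = 0.
By the Sprague-Grundy theorem, the Grundy value of a sum of independent games is the XOR of the component values.
Combined value = 0 ⊕ 2 ⊕ 0 = 2.

2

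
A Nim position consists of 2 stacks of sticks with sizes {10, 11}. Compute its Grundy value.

Nim-sum: 10 XOR 11 = 1.

1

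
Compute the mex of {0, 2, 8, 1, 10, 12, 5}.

3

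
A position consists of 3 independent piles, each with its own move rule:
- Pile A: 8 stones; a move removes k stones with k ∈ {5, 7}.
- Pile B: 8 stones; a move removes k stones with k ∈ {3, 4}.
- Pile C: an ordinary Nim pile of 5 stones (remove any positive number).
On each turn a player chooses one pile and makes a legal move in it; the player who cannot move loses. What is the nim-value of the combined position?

For pile A, compute g(0), g(1), … with moves {5, 7}:
g(0) = mex{} = 0
g(1) = mex{} = 0
g(2) = mex{} = 0
g(3) = mex{} = 0
g(4) = mex{} = 0
g(5) = mex{0} = 1
g(6) = mex{0} = 1
g(7) = mex{0} = 1
g(8) = mex{0} = 1
So g(8) = 1.
Grundy values for pile B (subtraction set {3, 4}):
g(0) = mex{} = 0
g(1) = mex{} = 0
g(2) = mex{} = 0
g(3) = mex{0} = 1
g(4) = mex{0} = 1
g(5) = mex{0} = 1
g(6) = mex{0,1} = 2
g(7) = mex{1} = 0
g(8) = mex{1} = 0
So g(8) = 0.
Pile C is a plain Nim pile of size 5, so its Grundy value is 5.
By the Sprague-Grundy theorem, the Grundy value of a sum of independent games is the XOR of the component values.
Combined value = 1 XOR 0 XOR 5 = 4.

4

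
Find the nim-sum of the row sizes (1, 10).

11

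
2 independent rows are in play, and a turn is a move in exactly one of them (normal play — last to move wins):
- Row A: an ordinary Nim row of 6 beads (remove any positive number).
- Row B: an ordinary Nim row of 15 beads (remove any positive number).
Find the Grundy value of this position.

9

Row A is a plain Nim row of size 6, so its Grundy value is 6.
Row B is a plain Nim row of size 15, so its Grundy value is 15.
By the Sprague-Grundy theorem, the Grundy value of a sum of independent games is the XOR of the component values.
Combined value = 6 ⊕ 15 = 9.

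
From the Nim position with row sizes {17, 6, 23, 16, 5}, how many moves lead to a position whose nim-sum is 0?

Nim-sum: 17 XOR 6 XOR 23 XOR 16 XOR 5 = 21.
The overall nim-sum is X = 21. A row of size p has a winning move iff p XOR X < p (reduce it to p XOR X).
  17: 17 XOR 21 = 4 < 17 — winning move (to 4).
  6: 6 XOR 21 = 19 ≥ 6 — no move.
  23: 23 XOR 21 = 2 < 23 — winning move (to 2).
  16: 16 XOR 21 = 5 < 16 — winning move (to 5).
  5: 5 XOR 21 = 16 ≥ 5 — no move.
That gives 3 winning moves.

3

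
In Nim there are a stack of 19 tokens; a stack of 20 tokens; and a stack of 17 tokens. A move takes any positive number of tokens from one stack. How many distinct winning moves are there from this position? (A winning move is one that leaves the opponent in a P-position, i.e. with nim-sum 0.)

3

In binary:
  10011  (19)
  10100  (20)
  10001  (17)
  -----
  10110  (22)
The overall nim-sum is X = 22. A stack of size p has a winning move iff p XOR X < p (reduce it to p XOR X).
  19: 19 XOR 22 = 5 < 19 — winning move (to 5).
  20: 20 XOR 22 = 2 < 20 — winning move (to 2).
  17: 17 XOR 22 = 7 < 17 — winning move (to 7).
That gives 3 winning moves.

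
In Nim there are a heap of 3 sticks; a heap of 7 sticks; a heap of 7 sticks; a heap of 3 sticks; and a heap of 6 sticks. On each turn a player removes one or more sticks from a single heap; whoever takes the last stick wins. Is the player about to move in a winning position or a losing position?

Winning position

Nim-sum: 3 XOR 7 XOR 7 XOR 3 XOR 6 = 6.
The nim-sum is 6 ≠ 0, so this is an N-position: the player to move can win.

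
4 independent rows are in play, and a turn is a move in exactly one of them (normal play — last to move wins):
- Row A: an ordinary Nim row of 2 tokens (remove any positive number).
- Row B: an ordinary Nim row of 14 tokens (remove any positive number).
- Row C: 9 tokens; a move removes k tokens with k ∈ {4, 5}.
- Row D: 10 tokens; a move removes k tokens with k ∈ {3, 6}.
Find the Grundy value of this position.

Row A is a plain Nim row of size 2, so its Grundy value is 2.
Row B is a plain Nim row of size 14, so its Grundy value is 14.
For row C, compute g(0), g(1), … with moves {4, 5}:
g(0) = mex{} = 0
g(1) = mex{} = 0
g(2) = mex{} = 0
g(3) = mex{} = 0
g(4) = mex{0} = 1
g(5) = mex{0} = 1
g(6) = mex{0} = 1
g(7) = mex{0} = 1
g(8) = mex{0,1} = 2
g(9) = mex{1} = 0
So g(9) = 0.
Grundy values for row D (subtraction set {3, 6}):
g(0) = mex{} = 0
g(1) = mex{} = 0
g(2) = mex{} = 0
g(3) = mex{0} = 1
g(4) = mex{0} = 1
g(5) = mex{0} = 1
g(6) = mex{0,1} = 2
g(7) = mex{0,1} = 2
g(8) = mex{0,1} = 2
g(9) = mex{1,2} = 0
g(10) = mex{1,2} = 0
So g(10) = 0.
By the Sprague-Grundy theorem, the Grundy value of a sum of independent games is the XOR of the component values.
Combined value = 2 XOR 14 XOR 0 XOR 0 = 12.

12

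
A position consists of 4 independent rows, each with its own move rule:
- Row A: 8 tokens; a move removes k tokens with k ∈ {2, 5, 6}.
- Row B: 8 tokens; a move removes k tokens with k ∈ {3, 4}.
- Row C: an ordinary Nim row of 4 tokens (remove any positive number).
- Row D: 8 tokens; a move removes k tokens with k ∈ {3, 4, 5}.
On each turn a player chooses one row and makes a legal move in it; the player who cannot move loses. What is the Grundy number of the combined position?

4

Grundy values for row A (subtraction set {2, 5, 6}):
g(0) = mex{} = 0
g(1) = mex{} = 0
g(2) = mex{0} = 1
g(3) = mex{0} = 1
g(4) = mex{1} = 0
g(5) = mex{0,1} = 2
g(6) = mex{0} = 1
g(7) = mex{0,1,2} = 3
g(8) = mex{1} = 0
So g(8) = 0.
Build the Grundy sequence for row B with g(k) = mex{g(k−s) : s ∈ {3, 4}, s ≤ k}:
k:     0  1  2  3  4  5  6  7  8
g(k):  0  0  0  1  1  1  2  0  0
So g(8) = 0.
Row C is a plain Nim row of size 4, so its Grundy value is 4.
Build the Grundy sequence for row D with g(k) = mex{g(k−s) : s ∈ {3, 4, 5}, s ≤ k}:
k:     0  1  2  3  4  5  6  7  8
g(k):  0  0  0  1  1  1  2  2  0
So g(8) = 0.
By the Sprague-Grundy theorem, the Grundy value of a sum of independent games is the XOR of the component values.
Combined value = 0 ⊕ 0 ⊕ 4 ⊕ 0 = 4.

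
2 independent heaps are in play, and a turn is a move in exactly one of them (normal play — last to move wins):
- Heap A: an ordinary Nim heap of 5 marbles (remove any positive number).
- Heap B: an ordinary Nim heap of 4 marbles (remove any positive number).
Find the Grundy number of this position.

1

Heap A is a plain Nim heap of size 5, so its Grundy value is 5.
Heap B is a plain Nim heap of size 4, so its Grundy value is 4.
The value of a disjunctive sum is the nim-sum of the parts.
Combined value = 5 ⊕ 4 = 1.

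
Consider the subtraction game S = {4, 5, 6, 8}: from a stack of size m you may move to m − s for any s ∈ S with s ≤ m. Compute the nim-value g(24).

0

Compute g(0), g(1), … for moves {4, 5, 6, 8}:
k:     0  1  2  3  4  5  6  7  8  9 10 11 12 13 14 15 16 17 18 19 20 21 22 23 24
g(k):  0  0  0  0  1  1  1  1  2  2  2  2  0  0  0  0  1  1  1  1  2  2  2  2  0
So g(24) = 0.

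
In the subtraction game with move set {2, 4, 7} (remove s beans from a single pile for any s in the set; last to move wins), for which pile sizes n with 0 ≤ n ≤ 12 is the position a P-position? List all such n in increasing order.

0, 1, 6, 9, 12

Build the Grundy sequence with g(k) = mex{g(k−s) : s ∈ {2, 4, 7}, s ≤ k}:
g(0) = mex{} = 0
g(1) = mex{} = 0
g(2) = mex{0} = 1
g(3) = mex{0} = 1
g(4) = mex{0,1} = 2
g(5) = mex{0,1} = 2
g(6) = mex{1,2} = 0
g(7) = mex{0,1,2} = 3
g(8) = mex{0,2} = 1
g(9) = mex{1,2,3} = 0
g(10) = mex{0,1} = 2
g(11) = mex{0,2,3} = 1
g(12) = mex{1,2} = 0
The P-positions (g = 0) in 0..12 are 0, 1, 6, 9, 12.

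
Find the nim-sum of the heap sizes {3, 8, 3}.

Write each in binary and XOR column by column:
  0011  (3)
  1000  (8)
  0011  (3)
  ----
  1000  (8)

8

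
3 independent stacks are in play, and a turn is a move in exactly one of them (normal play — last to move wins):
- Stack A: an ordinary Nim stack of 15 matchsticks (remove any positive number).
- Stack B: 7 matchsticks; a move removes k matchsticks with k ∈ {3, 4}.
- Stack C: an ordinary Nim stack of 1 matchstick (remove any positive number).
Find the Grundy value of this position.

14

Stack A is a plain Nim stack of size 15, so its Grundy value is 15.
Grundy values for stack B (subtraction set {3, 4}):
k:     0  1  2  3  4  5  6  7
g(k):  0  0  0  1  1  1  2  0
So g(7) = 0.
Stack C is a plain Nim stack of size 1, so its Grundy value is 1.
The value of a disjunctive sum is the nim-sum of the parts.
Combined value = 15 XOR 0 XOR 1 = 14.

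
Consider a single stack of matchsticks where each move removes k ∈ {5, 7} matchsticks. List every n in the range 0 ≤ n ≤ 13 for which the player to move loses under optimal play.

0, 1, 2, 3, 4, 12, 13

Grundy values for subtraction set {5, 7}:
k:     0  1  2  3  4  5  6  7  8  9 10 11 12 13
g(k):  0  0  0  0  0  1  1  1  1  1  2  2  0  0
The P-positions (g = 0) in 0..13 are 0, 1, 2, 3, 4, 12, 13.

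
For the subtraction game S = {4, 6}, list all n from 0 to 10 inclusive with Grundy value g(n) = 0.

0, 1, 2, 3, 10

Compute g(0), g(1), … for moves {4, 6}:
g(0) = mex{} = 0
g(1) = mex{} = 0
g(2) = mex{} = 0
g(3) = mex{} = 0
g(4) = mex{0} = 1
g(5) = mex{0} = 1
g(6) = mex{0} = 1
g(7) = mex{0} = 1
g(8) = mex{0,1} = 2
g(9) = mex{0,1} = 2
g(10) = mex{1} = 0
The P-positions (g = 0) in 0..10 are 0, 1, 2, 3, 10.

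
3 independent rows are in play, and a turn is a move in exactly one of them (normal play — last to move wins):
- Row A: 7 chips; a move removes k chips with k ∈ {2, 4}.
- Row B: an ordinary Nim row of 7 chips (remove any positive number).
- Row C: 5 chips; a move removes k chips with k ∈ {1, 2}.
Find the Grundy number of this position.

5

Build the Grundy sequence for row A with g(k) = mex{g(k−s) : s ∈ {2, 4}, s ≤ k}:
g(0) = mex{} = 0
g(1) = mex{} = 0
g(2) = mex{0} = 1
g(3) = mex{0} = 1
g(4) = mex{0,1} = 2
g(5) = mex{0,1} = 2
g(6) = mex{1,2} = 0
g(7) = mex{1,2} = 0
So g(7) = 0.
Row B is a plain Nim row of size 7, so its Grundy value is 7.
For row C, compute g(0), g(1), … with moves {1, 2}:
k:     0  1  2  3  4  5
g(k):  0  1  2  0  1  2
So g(5) = 2.
The value of a disjunctive sum is the nim-sum of the parts.
Combined value = 0 ⊕ 7 ⊕ 2 = 5.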